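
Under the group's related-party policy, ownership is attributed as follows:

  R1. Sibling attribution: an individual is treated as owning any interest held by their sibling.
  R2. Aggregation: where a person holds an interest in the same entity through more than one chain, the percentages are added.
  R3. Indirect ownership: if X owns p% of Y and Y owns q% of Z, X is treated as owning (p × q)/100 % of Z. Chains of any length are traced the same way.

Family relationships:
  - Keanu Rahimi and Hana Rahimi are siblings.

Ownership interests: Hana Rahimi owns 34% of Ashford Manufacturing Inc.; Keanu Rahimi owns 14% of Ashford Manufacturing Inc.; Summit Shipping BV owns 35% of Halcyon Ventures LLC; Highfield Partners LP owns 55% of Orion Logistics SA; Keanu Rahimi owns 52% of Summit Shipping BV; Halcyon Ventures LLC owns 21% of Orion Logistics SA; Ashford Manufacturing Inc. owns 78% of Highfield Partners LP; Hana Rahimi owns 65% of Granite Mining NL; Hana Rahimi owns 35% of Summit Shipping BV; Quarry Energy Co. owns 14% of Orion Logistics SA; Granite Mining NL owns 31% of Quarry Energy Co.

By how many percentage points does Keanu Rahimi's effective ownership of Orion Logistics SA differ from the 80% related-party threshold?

By sibling attribution (R1), Keanu Rahimi is treated as also owning Hana Rahimi's interest in Summit Shipping BV, giving 52% + 35% = 87%.
By sibling attribution (R1), Keanu Rahimi is treated as also owning Hana Rahimi's interest in Ashford Manufacturing Inc, giving 14% + 34% = 48%.
By sibling attribution (R1), Keanu Rahimi is treated as owning Hana Rahimi's 65% interest in Granite Mining NL.
Chain via Summit Shipping BV → Halcyon Ventures LLC (R3): 87% × 35% × 21% = 6.3945% of Orion Logistics SA.
Chain via Ashford Manufacturing Inc. → Highfield Partners LP (R3): 48% × 78% × 55% = 20.592% of Orion Logistics SA.
Chain via Granite Mining NL → Quarry Energy Co. (R3): 65% × 31% × 14% = 2.821% of Orion Logistics SA.
Aggregating (R2): 6.3945% + 20.592% + 2.821% = 29.8075%.
29.8075% falls short of the 80% threshold by 50.1925 percentage points.

50.1925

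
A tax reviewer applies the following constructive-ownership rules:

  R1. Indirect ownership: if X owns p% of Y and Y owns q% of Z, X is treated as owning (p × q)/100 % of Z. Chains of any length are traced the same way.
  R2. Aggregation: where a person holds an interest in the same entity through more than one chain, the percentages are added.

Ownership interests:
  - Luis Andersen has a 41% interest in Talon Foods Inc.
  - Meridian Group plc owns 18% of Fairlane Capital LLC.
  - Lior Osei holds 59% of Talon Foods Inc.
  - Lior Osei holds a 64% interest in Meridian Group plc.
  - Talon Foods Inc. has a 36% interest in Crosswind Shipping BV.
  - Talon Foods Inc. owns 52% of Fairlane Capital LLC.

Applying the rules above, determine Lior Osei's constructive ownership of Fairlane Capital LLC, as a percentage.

42.2%

Chain via Talon Foods Inc. (R1): 59% × 52% = 30.68% of Fairlane Capital LLC.
Chain via Meridian Group plc (R1): 64% × 18% = 11.52% of Fairlane Capital LLC.
Aggregating (R2): 30.68% + 11.52% = 42.2%.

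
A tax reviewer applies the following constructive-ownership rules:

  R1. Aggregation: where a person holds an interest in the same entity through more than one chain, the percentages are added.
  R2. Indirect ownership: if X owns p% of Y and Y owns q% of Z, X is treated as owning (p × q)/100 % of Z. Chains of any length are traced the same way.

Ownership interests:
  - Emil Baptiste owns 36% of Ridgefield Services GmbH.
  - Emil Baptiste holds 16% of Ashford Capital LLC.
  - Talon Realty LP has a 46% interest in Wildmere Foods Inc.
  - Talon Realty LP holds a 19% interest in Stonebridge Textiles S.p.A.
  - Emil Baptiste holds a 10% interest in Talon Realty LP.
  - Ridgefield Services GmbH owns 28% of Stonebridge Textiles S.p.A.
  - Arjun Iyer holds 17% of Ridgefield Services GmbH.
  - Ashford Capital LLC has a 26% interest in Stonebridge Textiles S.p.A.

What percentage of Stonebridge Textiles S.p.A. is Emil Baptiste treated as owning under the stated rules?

16.14%

Chain via Talon Realty LP (R2): 10% × 19% = 1.9% of Stonebridge Textiles S.p.A.
Chain via Ashford Capital LLC (R2): 16% × 26% = 4.16% of Stonebridge Textiles S.p.A.
Chain via Ridgefield Services GmbH (R2): 36% × 28% = 10.08% of Stonebridge Textiles S.p.A.
Aggregating (R1): 1.9% + 4.16% + 10.08% = 16.14%.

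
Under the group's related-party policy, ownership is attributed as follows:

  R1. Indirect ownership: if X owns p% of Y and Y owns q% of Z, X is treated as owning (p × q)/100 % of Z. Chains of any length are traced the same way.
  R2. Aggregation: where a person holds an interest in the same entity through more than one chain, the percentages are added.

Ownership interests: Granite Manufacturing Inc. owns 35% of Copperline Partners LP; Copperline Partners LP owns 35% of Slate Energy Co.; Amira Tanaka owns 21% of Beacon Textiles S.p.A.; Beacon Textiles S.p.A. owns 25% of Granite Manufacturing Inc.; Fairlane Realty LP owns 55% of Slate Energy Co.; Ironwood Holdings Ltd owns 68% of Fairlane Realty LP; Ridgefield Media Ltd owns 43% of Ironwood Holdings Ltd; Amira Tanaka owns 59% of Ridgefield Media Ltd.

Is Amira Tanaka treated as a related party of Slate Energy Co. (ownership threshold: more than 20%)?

No

Chain via Ridgefield Media Ltd → Ironwood Holdings Ltd → Fairlane Realty LP (R1): 59% × 43% × 68% × 55% = 9.48838% of Slate Energy Co.
Chain via Beacon Textiles S.p.A. → Granite Manufacturing Inc. → Copperline Partners LP (R1): 21% × 25% × 35% × 35% = 0.643125% of Slate Energy Co.
Aggregating (R2): 9.48838% + 0.643125% = 10.131505%.
10.131505% does not exceed the 20% threshold, so Amira is not a related party to Slate Energy Co.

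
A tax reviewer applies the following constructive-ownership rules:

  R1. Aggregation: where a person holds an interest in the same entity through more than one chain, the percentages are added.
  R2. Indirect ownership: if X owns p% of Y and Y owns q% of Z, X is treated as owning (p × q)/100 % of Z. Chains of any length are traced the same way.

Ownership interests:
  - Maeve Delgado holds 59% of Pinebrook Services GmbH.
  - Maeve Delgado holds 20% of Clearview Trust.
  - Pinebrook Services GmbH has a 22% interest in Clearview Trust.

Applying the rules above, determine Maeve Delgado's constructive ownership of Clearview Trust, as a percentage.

Chain via Pinebrook Services GmbH (R2): 59% × 22% = 12.98% of Clearview Trust.
Direct interest in Clearview Trust: 20%.
Aggregating (R1): 12.98% + 20% = 32.98%.

32.98%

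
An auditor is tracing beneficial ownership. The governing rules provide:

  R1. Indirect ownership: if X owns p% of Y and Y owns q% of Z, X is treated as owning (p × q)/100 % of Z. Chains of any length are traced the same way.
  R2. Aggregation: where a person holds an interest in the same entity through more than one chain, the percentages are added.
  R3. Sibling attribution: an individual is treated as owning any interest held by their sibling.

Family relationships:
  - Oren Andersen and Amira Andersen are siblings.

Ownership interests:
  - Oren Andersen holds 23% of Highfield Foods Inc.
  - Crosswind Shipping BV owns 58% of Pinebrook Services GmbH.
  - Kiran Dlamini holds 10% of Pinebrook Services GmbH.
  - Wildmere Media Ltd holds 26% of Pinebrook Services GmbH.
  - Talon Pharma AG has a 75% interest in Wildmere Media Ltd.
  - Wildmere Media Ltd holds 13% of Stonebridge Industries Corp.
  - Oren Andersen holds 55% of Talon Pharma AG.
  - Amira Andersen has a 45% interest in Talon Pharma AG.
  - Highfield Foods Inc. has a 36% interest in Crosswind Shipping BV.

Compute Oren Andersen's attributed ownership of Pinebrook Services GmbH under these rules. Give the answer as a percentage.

By sibling attribution (R3), Oren Andersen is treated as also owning Amira Andersen's interest in Talon Pharma AG, giving 55% + 45% = 100%.
Chain via Talon Pharma AG → Wildmere Media Ltd (R1): 100% × 75% × 26% = 19.5% of Pinebrook Services GmbH.
Chain via Highfield Foods Inc. → Crosswind Shipping BV (R1): 23% × 36% × 58% = 4.8024% of Pinebrook Services GmbH.
Aggregating (R2): 19.5% + 4.8024% = 24.3024%.

24.3024%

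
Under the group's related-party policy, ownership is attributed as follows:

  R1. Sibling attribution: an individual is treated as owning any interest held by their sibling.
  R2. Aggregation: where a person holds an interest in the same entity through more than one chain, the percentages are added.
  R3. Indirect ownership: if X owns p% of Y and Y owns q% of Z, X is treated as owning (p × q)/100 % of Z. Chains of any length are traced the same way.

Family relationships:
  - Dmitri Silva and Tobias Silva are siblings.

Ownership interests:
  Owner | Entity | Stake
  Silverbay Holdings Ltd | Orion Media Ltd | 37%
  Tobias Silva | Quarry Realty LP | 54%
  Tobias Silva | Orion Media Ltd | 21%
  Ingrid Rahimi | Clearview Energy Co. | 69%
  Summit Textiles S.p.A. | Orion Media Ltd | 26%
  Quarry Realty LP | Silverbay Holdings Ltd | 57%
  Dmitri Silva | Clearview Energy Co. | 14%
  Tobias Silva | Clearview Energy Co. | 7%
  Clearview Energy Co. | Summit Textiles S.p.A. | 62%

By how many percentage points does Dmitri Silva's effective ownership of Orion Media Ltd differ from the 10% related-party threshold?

25.7738

By sibling attribution (R1), Dmitri Silva is treated as also owning Tobias Silva's interest in Clearview Energy Co, giving 14% + 7% = 21%.
By sibling attribution (R1), Dmitri Silva is treated as owning Tobias Silva's 54% interest in Quarry Realty LP.
By sibling attribution (R1), Dmitri Silva is treated as owning Tobias Silva's 21% interest in Orion Media Ltd.
Chain via Clearview Energy Co. → Summit Textiles S.p.A. (R3): 21% × 62% × 26% = 3.3852% of Orion Media Ltd.
Chain via Quarry Realty LP → Silverbay Holdings Ltd (R3): 54% × 57% × 37% = 11.3886% of Orion Media Ltd.
Direct interest in Orion Media Ltd: 21%.
Aggregating (R2): 3.3852% + 11.3886% + 21% = 35.7738%.
35.7738% exceeds the 10% threshold by 25.7738 percentage points.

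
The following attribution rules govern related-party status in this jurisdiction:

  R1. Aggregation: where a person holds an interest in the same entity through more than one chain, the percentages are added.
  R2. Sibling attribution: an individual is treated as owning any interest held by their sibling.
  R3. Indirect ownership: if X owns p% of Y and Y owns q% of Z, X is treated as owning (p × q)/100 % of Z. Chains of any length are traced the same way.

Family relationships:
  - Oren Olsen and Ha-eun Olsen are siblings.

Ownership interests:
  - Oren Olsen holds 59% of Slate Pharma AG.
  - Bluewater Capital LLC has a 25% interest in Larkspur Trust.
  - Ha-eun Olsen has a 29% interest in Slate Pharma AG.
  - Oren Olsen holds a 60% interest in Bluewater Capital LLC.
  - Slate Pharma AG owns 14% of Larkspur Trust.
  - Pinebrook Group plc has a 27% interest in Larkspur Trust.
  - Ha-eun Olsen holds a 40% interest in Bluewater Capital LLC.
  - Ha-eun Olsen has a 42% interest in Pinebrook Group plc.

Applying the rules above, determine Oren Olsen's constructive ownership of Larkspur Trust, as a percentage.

By sibling attribution (R2), Oren Olsen is treated as also owning Ha-eun Olsen's interest in Bluewater Capital LLC, giving 60% + 40% = 100%.
By sibling attribution (R2), Oren Olsen is treated as also owning Ha-eun Olsen's interest in Slate Pharma AG, giving 59% + 29% = 88%.
By sibling attribution (R2), Oren Olsen is treated as owning Ha-eun Olsen's 42% interest in Pinebrook Group plc.
Chain via Bluewater Capital LLC (R3): 100% × 25% = 25% of Larkspur Trust.
Chain via Slate Pharma AG (R3): 88% × 14% = 12.32% of Larkspur Trust.
Chain via Pinebrook Group plc (R3): 42% × 27% = 11.34% of Larkspur Trust.
Aggregating (R1): 25% + 12.32% + 11.34% = 48.66%.

48.66%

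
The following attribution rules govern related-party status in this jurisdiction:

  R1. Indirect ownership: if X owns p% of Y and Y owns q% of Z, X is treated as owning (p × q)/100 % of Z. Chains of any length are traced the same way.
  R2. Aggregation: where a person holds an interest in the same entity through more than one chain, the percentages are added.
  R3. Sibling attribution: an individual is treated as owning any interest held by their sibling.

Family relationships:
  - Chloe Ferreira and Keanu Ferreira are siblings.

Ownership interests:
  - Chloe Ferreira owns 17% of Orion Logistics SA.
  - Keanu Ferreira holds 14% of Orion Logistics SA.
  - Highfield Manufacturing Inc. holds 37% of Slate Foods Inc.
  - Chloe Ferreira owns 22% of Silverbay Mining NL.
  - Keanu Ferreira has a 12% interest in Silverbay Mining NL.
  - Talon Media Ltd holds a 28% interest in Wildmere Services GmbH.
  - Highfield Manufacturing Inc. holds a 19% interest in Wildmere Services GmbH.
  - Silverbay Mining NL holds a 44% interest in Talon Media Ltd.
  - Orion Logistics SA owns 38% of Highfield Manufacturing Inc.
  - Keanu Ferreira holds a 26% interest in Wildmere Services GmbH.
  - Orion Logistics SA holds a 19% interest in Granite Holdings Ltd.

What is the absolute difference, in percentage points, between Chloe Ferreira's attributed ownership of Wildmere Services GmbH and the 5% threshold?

27.427

By sibling attribution (R3), Chloe Ferreira is treated as also owning Keanu Ferreira's interest in Orion Logistics SA, giving 17% + 14% = 31%.
By sibling attribution (R3), Chloe Ferreira is treated as also owning Keanu Ferreira's interest in Silverbay Mining NL, giving 22% + 12% = 34%.
By sibling attribution (R3), Chloe Ferreira is treated as owning Keanu Ferreira's 26% interest in Wildmere Services GmbH.
Chain via Orion Logistics SA → Highfield Manufacturing Inc. (R1): 31% × 38% × 19% = 2.2382% of Wildmere Services GmbH.
Chain via Silverbay Mining NL → Talon Media Ltd (R1): 34% × 44% × 28% = 4.1888% of Wildmere Services GmbH.
Direct interest in Wildmere Services GmbH: 26%.
Aggregating (R2): 2.2382% + 4.1888% + 26% = 32.427%.
32.427% exceeds the 5% threshold by 27.427 percentage points.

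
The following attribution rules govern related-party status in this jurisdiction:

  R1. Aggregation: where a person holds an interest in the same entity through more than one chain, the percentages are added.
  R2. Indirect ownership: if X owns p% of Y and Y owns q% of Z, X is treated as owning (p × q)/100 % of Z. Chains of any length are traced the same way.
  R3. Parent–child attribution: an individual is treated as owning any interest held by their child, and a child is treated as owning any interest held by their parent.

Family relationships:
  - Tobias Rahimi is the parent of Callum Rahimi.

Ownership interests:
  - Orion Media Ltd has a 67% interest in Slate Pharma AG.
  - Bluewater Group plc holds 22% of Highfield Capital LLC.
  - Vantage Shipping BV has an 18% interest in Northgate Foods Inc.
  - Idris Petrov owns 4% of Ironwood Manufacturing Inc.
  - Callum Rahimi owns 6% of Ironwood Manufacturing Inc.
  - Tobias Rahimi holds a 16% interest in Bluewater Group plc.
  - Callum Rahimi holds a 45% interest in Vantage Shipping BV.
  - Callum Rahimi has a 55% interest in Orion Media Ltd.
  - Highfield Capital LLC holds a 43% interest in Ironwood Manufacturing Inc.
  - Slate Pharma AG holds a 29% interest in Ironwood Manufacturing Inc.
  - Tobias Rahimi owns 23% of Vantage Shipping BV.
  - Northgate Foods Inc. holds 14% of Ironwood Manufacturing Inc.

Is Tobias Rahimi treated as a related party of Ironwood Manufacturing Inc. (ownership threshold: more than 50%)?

No

By parent–child attribution (R3), Tobias Rahimi is treated as also owning Callum Rahimi's interest in Vantage Shipping BV, giving 23% + 45% = 68%.
By parent–child attribution (R3), Tobias Rahimi is treated as owning Callum Rahimi's 55% interest in Orion Media Ltd.
By parent–child attribution (R3), Tobias Rahimi is treated as owning Callum Rahimi's 6% interest in Ironwood Manufacturing Inc.
Chain via Bluewater Group plc → Highfield Capital LLC (R2): 16% × 22% × 43% = 1.5136% of Ironwood Manufacturing Inc.
Chain via Vantage Shipping BV → Northgate Foods Inc. (R2): 68% × 18% × 14% = 1.7136% of Ironwood Manufacturing Inc.
Chain via Orion Media Ltd → Slate Pharma AG (R2): 55% × 67% × 29% = 10.6865% of Ironwood Manufacturing Inc.
Direct interest in Ironwood Manufacturing Inc: 6%.
Aggregating (R1): 1.5136% + 1.7136% + 10.6865% + 6% = 19.9137%.
19.9137% does not exceed the 50% threshold, so Tobias is not a related party to Ironwood Manufacturing Inc.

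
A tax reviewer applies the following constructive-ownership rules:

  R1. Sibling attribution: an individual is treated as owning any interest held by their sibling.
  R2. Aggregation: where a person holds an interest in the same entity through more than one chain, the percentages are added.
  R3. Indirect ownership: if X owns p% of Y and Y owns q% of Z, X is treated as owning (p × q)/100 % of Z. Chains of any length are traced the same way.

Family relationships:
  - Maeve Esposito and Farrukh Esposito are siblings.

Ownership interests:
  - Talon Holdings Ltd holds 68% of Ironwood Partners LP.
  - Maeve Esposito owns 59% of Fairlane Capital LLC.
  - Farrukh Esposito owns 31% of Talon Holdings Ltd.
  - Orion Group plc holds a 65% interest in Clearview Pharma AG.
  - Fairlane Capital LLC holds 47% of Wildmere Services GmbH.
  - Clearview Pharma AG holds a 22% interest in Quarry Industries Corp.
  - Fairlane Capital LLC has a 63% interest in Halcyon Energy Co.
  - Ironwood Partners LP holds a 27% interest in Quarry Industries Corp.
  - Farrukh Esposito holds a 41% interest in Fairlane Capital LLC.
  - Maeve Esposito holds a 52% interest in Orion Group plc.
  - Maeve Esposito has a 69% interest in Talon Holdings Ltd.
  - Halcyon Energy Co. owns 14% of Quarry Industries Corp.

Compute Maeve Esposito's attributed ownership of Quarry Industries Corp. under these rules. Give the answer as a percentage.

By sibling attribution (R1), Maeve Esposito is treated as also owning Farrukh Esposito's interest in Fairlane Capital LLC, giving 59% + 41% = 100%.
By sibling attribution (R1), Maeve Esposito is treated as also owning Farrukh Esposito's interest in Talon Holdings Ltd, giving 69% + 31% = 100%.
Chain via Fairlane Capital LLC → Halcyon Energy Co. (R3): 100% × 63% × 14% = 8.82% of Quarry Industries Corp.
Chain via Talon Holdings Ltd → Ironwood Partners LP (R3): 100% × 68% × 27% = 18.36% of Quarry Industries Corp.
Chain via Orion Group plc → Clearview Pharma AG (R3): 52% × 65% × 22% = 7.436% of Quarry Industries Corp.
Aggregating (R2): 8.82% + 18.36% + 7.436% = 34.616%.

34.616%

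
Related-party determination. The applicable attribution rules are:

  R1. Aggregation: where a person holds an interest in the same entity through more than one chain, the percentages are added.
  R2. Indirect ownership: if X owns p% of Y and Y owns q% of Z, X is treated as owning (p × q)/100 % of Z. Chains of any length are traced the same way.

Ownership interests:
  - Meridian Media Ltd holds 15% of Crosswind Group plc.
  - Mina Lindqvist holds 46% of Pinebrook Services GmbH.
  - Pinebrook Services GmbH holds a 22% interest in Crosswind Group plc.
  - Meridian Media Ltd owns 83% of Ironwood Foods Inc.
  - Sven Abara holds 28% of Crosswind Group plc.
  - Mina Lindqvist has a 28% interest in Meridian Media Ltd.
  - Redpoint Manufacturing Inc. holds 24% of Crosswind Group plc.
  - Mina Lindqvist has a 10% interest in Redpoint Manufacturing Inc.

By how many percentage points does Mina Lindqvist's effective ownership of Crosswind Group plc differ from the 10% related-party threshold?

6.72

Chain via Pinebrook Services GmbH (R2): 46% × 22% = 10.12% of Crosswind Group plc.
Chain via Redpoint Manufacturing Inc. (R2): 10% × 24% = 2.4% of Crosswind Group plc.
Chain via Meridian Media Ltd (R2): 28% × 15% = 4.2% of Crosswind Group plc.
Aggregating (R1): 10.12% + 2.4% + 4.2% = 16.72%.
16.72% exceeds the 10% threshold by 6.72 percentage points.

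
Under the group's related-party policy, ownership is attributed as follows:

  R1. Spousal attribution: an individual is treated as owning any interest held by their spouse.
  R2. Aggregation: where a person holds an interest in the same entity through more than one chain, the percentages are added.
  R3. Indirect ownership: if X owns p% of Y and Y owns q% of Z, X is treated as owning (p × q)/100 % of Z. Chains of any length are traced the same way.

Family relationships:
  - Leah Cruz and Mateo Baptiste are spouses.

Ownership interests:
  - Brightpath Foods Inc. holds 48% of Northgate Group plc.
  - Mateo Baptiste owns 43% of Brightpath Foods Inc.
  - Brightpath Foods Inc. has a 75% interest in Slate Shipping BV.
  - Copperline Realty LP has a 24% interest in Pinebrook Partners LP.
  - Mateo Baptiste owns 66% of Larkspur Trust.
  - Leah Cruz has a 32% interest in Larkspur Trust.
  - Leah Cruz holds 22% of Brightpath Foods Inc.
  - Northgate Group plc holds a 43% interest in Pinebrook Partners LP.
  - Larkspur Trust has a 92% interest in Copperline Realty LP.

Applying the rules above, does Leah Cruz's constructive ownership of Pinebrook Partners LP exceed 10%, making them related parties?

Yes

By spousal attribution (R1), Leah Cruz is treated as also owning Mateo Baptiste's interest in Brightpath Foods Inc, giving 22% + 43% = 65%.
By spousal attribution (R1), Leah Cruz is treated as also owning Mateo Baptiste's interest in Larkspur Trust, giving 32% + 66% = 98%.
Chain via Brightpath Foods Inc. → Northgate Group plc (R3): 65% × 48% × 43% = 13.416% of Pinebrook Partners LP.
Chain via Larkspur Trust → Copperline Realty LP (R3): 98% × 92% × 24% = 21.6384% of Pinebrook Partners LP.
Aggregating (R2): 13.416% + 21.6384% = 35.0544%.
35.0544% exceeds the 10% threshold, so Leah is a related party to Pinebrook Partners LP.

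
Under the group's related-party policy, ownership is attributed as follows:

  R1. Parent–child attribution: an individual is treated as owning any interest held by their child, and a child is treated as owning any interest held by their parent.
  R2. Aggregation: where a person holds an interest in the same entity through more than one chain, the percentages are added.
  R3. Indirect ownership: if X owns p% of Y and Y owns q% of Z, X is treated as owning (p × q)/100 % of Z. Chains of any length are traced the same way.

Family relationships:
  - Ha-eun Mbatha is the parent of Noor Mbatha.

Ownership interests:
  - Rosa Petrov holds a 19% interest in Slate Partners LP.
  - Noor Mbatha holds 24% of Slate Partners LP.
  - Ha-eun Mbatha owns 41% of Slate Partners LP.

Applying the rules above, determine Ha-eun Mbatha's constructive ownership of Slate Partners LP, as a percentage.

By parent–child attribution (R1), Ha-eun Mbatha is treated as also owning Noor Mbatha's interest in Slate Partners LP, giving 41% + 24% = 65%.
Direct interest in Slate Partners LP: 65%.

65%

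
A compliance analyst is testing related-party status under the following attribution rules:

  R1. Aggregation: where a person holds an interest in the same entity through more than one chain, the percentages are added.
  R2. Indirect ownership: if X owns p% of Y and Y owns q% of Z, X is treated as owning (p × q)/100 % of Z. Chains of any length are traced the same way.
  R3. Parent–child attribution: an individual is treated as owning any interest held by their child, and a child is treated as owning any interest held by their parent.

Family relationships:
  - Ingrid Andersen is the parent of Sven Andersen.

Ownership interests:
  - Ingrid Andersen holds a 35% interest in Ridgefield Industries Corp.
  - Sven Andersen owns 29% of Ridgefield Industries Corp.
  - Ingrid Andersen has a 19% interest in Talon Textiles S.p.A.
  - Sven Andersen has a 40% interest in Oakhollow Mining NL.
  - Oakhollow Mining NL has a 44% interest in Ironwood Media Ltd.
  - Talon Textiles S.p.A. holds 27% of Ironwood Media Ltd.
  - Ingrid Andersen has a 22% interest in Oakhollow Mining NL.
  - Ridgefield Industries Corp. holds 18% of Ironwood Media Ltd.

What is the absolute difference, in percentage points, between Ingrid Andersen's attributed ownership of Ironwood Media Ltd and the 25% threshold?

18.93

By parent–child attribution (R3), Ingrid Andersen is treated as also owning Sven Andersen's interest in Ridgefield Industries Corp, giving 35% + 29% = 64%.
By parent–child attribution (R3), Ingrid Andersen is treated as also owning Sven Andersen's interest in Oakhollow Mining NL, giving 22% + 40% = 62%.
Chain via Ridgefield Industries Corp. (R2): 64% × 18% = 11.52% of Ironwood Media Ltd.
Chain via Talon Textiles S.p.A. (R2): 19% × 27% = 5.13% of Ironwood Media Ltd.
Chain via Oakhollow Mining NL (R2): 62% × 44% = 27.28% of Ironwood Media Ltd.
Aggregating (R1): 11.52% + 5.13% + 27.28% = 43.93%.
43.93% exceeds the 25% threshold by 18.93 percentage points.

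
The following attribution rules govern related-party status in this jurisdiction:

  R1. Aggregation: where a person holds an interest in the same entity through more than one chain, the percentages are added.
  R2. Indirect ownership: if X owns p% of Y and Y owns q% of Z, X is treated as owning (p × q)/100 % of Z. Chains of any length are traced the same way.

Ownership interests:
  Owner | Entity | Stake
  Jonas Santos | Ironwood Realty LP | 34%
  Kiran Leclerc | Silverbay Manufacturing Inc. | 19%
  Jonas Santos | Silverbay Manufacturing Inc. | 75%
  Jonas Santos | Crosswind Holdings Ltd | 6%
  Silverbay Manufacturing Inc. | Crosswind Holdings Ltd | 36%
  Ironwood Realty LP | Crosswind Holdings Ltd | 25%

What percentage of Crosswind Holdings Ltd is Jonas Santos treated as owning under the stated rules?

Chain via Ironwood Realty LP (R2): 34% × 25% = 8.5% of Crosswind Holdings Ltd.
Chain via Silverbay Manufacturing Inc. (R2): 75% × 36% = 27% of Crosswind Holdings Ltd.
Direct interest in Crosswind Holdings Ltd: 6%.
Aggregating (R1): 8.5% + 27% + 6% = 41.5%.

41.5%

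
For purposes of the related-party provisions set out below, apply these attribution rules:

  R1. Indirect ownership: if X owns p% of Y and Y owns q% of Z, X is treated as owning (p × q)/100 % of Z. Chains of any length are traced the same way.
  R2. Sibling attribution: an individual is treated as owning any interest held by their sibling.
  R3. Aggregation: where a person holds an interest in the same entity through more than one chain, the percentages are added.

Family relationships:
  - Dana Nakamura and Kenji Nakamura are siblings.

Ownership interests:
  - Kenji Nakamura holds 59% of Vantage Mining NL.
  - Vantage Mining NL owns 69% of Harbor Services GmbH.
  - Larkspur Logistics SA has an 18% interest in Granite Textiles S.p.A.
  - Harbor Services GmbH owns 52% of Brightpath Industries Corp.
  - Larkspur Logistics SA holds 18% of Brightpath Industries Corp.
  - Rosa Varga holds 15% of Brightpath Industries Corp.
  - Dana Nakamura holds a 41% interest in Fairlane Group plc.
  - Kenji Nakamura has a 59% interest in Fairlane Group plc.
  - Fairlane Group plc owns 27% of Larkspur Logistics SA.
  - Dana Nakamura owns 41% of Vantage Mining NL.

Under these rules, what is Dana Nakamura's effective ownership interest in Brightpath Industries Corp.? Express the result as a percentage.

40.74%

By sibling attribution (R2), Dana Nakamura is treated as also owning Kenji Nakamura's interest in Fairlane Group plc, giving 41% + 59% = 100%.
By sibling attribution (R2), Dana Nakamura is treated as also owning Kenji Nakamura's interest in Vantage Mining NL, giving 41% + 59% = 100%.
Chain via Fairlane Group plc → Larkspur Logistics SA (R1): 100% × 27% × 18% = 4.86% of Brightpath Industries Corp.
Chain via Vantage Mining NL → Harbor Services GmbH (R1): 100% × 69% × 52% = 35.88% of Brightpath Industries Corp.
Aggregating (R3): 4.86% + 35.88% = 40.74%.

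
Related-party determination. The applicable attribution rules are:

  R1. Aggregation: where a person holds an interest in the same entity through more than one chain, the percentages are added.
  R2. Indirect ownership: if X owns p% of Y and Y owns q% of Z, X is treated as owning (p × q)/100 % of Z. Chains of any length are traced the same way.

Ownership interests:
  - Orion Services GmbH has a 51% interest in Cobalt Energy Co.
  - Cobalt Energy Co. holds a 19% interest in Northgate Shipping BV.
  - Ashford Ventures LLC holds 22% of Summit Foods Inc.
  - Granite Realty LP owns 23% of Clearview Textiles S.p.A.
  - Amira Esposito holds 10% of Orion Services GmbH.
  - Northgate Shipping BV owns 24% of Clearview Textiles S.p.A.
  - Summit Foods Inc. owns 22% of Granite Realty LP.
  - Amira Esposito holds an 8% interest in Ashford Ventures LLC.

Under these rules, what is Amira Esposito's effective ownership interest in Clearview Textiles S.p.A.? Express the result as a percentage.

0.321616%

Chain via Ashford Ventures LLC → Summit Foods Inc. → Granite Realty LP (R2): 8% × 22% × 22% × 23% = 0.089056% of Clearview Textiles S.p.A.
Chain via Orion Services GmbH → Cobalt Energy Co. → Northgate Shipping BV (R2): 10% × 51% × 19% × 24% = 0.23256% of Clearview Textiles S.p.A.
Aggregating (R1): 0.089056% + 0.23256% = 0.321616%.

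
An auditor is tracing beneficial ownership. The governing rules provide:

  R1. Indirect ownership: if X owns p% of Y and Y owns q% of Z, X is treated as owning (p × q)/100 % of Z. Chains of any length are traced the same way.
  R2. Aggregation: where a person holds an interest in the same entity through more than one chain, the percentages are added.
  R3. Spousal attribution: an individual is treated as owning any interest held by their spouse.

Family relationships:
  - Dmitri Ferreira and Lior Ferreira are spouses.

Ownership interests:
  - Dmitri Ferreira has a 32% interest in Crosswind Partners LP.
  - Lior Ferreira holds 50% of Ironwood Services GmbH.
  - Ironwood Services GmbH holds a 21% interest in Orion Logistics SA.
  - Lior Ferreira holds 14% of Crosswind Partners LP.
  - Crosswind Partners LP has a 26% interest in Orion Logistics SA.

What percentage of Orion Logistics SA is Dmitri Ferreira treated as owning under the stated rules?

22.46%

By spousal attribution (R3), Dmitri Ferreira is treated as also owning Lior Ferreira's interest in Crosswind Partners LP, giving 32% + 14% = 46%.
By spousal attribution (R3), Dmitri Ferreira is treated as owning Lior Ferreira's 50% interest in Ironwood Services GmbH.
Chain via Crosswind Partners LP (R1): 46% × 26% = 11.96% of Orion Logistics SA.
Chain via Ironwood Services GmbH (R1): 50% × 21% = 10.5% of Orion Logistics SA.
Aggregating (R2): 11.96% + 10.5% = 22.46%.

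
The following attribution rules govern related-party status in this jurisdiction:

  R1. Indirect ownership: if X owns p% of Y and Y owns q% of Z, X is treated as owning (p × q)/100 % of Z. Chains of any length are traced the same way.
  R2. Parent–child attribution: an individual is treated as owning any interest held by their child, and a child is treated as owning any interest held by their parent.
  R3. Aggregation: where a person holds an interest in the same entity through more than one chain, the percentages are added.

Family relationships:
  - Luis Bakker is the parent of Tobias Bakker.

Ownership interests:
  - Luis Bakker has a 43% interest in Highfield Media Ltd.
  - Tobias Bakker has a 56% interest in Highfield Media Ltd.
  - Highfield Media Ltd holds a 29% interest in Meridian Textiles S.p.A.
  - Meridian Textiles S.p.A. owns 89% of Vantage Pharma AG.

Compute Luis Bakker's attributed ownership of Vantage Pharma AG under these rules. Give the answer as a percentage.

By parent–child attribution (R2), Luis Bakker is treated as also owning Tobias Bakker's interest in Highfield Media Ltd, giving 43% + 56% = 99%.
Chain via Highfield Media Ltd → Meridian Textiles S.p.A. (R1): 99% × 29% × 89% = 25.5519% of Vantage Pharma AG.

25.5519%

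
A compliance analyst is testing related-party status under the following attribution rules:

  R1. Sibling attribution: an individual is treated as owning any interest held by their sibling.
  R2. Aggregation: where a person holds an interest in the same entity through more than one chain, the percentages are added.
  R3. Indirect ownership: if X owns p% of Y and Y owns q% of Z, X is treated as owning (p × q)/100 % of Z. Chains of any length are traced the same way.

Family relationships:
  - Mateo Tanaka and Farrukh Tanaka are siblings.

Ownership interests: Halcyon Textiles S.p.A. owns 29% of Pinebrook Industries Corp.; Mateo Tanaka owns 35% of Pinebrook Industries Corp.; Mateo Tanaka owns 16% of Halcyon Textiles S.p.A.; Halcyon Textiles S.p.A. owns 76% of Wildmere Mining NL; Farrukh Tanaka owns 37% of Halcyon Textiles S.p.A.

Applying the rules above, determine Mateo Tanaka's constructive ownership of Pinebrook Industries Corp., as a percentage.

50.37%

By sibling attribution (R1), Mateo Tanaka is treated as also owning Farrukh Tanaka's interest in Halcyon Textiles S.p.A, giving 16% + 37% = 53%.
Chain via Halcyon Textiles S.p.A. (R3): 53% × 29% = 15.37% of Pinebrook Industries Corp.
Direct interest in Pinebrook Industries Corp: 35%.
Aggregating (R2): 15.37% + 35% = 50.37%.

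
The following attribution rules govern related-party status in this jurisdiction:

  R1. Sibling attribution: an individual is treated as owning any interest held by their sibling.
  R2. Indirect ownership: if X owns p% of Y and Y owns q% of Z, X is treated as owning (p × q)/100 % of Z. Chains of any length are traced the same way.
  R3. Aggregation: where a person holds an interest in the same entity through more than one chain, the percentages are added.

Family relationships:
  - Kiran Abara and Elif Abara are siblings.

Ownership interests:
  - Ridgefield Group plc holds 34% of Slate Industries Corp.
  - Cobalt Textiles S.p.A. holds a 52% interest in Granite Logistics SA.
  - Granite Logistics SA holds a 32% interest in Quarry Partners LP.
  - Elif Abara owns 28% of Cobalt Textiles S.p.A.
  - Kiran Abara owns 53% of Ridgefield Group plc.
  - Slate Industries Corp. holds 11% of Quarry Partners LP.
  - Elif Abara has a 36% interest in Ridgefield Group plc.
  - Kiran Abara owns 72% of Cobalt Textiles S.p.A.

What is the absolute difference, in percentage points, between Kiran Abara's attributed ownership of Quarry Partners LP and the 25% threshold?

By sibling attribution (R1), Kiran Abara is treated as also owning Elif Abara's interest in Ridgefield Group plc, giving 53% + 36% = 89%.
By sibling attribution (R1), Kiran Abara is treated as also owning Elif Abara's interest in Cobalt Textiles S.p.A, giving 72% + 28% = 100%.
Chain via Ridgefield Group plc → Slate Industries Corp. (R2): 89% × 34% × 11% = 3.3286% of Quarry Partners LP.
Chain via Cobalt Textiles S.p.A. → Granite Logistics SA (R2): 100% × 52% × 32% = 16.64% of Quarry Partners LP.
Aggregating (R3): 3.3286% + 16.64% = 19.9686%.
19.9686% falls short of the 25% threshold by 5.0314 percentage points.

5.0314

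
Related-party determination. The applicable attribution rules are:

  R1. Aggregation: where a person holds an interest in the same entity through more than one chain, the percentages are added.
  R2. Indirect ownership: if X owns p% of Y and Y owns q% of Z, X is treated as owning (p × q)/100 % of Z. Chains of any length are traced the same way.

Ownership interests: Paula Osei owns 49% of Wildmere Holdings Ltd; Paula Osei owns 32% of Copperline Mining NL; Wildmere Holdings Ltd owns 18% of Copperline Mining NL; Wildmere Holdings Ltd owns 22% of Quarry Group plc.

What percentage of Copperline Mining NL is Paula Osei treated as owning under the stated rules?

40.82%

Chain via Wildmere Holdings Ltd (R2): 49% × 18% = 8.82% of Copperline Mining NL.
Direct interest in Copperline Mining NL: 32%.
Aggregating (R1): 8.82% + 32% = 40.82%.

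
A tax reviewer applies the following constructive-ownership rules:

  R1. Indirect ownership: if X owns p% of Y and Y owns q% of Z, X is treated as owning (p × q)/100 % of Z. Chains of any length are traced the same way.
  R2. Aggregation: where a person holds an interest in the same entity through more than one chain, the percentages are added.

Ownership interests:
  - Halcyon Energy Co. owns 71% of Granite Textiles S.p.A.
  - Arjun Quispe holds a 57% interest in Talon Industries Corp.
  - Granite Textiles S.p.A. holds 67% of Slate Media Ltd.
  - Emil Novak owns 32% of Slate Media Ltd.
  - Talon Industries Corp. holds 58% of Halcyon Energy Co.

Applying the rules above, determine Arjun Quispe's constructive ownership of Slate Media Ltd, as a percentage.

15.726642%

Chain via Talon Industries Corp. → Halcyon Energy Co. → Granite Textiles S.p.A. (R1): 57% × 58% × 71% × 67% = 15.726642% of Slate Media Ltd.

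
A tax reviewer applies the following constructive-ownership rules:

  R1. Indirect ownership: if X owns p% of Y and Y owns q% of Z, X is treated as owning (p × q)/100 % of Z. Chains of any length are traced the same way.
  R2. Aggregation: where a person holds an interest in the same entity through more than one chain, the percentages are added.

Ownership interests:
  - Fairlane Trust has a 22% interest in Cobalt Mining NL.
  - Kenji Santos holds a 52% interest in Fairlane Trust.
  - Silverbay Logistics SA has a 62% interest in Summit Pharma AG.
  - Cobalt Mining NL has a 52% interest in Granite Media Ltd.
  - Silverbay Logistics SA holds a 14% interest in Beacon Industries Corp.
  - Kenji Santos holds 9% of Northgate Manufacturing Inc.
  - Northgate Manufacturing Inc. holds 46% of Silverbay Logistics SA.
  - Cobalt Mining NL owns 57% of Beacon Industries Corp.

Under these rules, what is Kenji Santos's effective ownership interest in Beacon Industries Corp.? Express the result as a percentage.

Chain via Northgate Manufacturing Inc. → Silverbay Logistics SA (R1): 9% × 46% × 14% = 0.5796% of Beacon Industries Corp.
Chain via Fairlane Trust → Cobalt Mining NL (R1): 52% × 22% × 57% = 6.5208% of Beacon Industries Corp.
Aggregating (R2): 0.5796% + 6.5208% = 7.1004%.

7.1004%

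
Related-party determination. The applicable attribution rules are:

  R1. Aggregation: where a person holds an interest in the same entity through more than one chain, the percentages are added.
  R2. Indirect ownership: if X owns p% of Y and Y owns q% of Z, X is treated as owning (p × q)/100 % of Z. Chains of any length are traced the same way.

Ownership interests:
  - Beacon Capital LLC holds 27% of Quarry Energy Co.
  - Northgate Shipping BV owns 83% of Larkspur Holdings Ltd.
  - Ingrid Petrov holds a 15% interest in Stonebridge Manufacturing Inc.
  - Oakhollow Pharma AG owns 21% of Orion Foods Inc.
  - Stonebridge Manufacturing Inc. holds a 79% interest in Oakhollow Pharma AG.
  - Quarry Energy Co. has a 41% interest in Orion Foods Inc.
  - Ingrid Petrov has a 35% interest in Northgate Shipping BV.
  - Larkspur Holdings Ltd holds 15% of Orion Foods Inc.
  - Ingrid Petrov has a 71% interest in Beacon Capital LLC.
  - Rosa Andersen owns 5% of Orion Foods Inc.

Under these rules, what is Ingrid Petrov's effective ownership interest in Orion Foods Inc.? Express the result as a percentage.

14.7057%

Chain via Beacon Capital LLC → Quarry Energy Co. (R2): 71% × 27% × 41% = 7.8597% of Orion Foods Inc.
Chain via Northgate Shipping BV → Larkspur Holdings Ltd (R2): 35% × 83% × 15% = 4.3575% of Orion Foods Inc.
Chain via Stonebridge Manufacturing Inc. → Oakhollow Pharma AG (R2): 15% × 79% × 21% = 2.4885% of Orion Foods Inc.
Aggregating (R1): 7.8597% + 4.3575% + 2.4885% = 14.7057%.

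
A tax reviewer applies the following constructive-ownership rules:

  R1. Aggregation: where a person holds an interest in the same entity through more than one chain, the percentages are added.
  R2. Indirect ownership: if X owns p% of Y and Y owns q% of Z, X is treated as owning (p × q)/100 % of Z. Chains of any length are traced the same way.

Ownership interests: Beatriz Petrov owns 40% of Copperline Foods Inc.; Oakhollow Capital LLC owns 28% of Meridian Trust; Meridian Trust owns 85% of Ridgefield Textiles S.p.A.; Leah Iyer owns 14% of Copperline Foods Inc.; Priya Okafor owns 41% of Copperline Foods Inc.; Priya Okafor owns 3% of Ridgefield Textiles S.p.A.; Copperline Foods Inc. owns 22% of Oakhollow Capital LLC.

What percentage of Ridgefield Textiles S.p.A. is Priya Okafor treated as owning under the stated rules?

Chain via Copperline Foods Inc. → Oakhollow Capital LLC → Meridian Trust (R2): 41% × 22% × 28% × 85% = 2.14676% of Ridgefield Textiles S.p.A.
Direct interest in Ridgefield Textiles S.p.A: 3%.
Aggregating (R1): 2.14676% + 3% = 5.14676%.

5.14676%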